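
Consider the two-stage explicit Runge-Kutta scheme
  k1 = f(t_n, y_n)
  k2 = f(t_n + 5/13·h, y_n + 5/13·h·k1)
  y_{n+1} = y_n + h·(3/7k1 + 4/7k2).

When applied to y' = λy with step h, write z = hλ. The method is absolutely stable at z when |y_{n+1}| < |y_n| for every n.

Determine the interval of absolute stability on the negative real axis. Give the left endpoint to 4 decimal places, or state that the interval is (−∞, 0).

z∈(-4.5500,0).

Set f=λy, z=hλ:
  k1=λy_n ⇒ h·k1=z·y_n;  k2=λ(1+5/13z)y_n ⇒ h·k2=z(1+5/13z)y_n
  y_{n+1}/y_n = 1 + 3/7z + 4/7z(1+5/13z) = 1 + z + 20/91z²
  Hence R(z) = 1 + z + 20/91z².

Find x<0 with |R(x)|<1.
x=-1.27: |R|=0.0845
R=1: x+20/91x²=0 ⇒ x=−91/20=-4.5500; min R=1−1/(4·20/91)=-0.1375>−1
Confirm numerically:
  x=-4.425: |R|=0.87843 <1
  x=-3.248: |R|=0.07057 <1
  x=-3.172: |R|=0.03934 <1
  x=-2.637: |R|=0.10870 <1
  x=-4.798: |R|=1.26152 >1
  x=-4.699: |R|=1.15388 >1
  x=-4.599: |R|=1.04953 >1
So |R|<1 on (-4.5500, 0).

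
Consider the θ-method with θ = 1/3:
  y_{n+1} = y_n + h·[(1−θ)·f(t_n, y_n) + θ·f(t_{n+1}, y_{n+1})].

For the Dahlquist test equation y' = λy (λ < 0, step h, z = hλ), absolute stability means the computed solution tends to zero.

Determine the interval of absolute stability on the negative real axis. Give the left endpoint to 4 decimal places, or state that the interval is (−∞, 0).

Set f=λy, z=hλ:
  y_{n+1} = y_n + z·[2/3·y_n + 1/3·y_{n+1}] ⇒ (1 − 1/3z)y_{n+1} = (1 + 2/3z)y_n
  R(z) = (1 + 2/3z)/(1 − 1/3z).

Need |R(x)|<1, x<0.
x=-1.02: |R|=0.2388
R=−1: 1+2/3x = −1+1/3x ⇒ -1/3x=2 ⇒ x=2/(-1/3)=-6.0000
Confirm numerically:
  x=-5.462: |R|=0.93642 <1
  x=-4.305: |R|=0.76797 <1
  x=-2.948: |R|=0.48689 <1
  x=-2.481: |R|=0.35796 <1
  x=-6.305: |R|=1.03278 >1
  x=-6.122: |R|=1.01337 >1
So |R|<1 on (-6.0000, 0).

(-6.0000, 0).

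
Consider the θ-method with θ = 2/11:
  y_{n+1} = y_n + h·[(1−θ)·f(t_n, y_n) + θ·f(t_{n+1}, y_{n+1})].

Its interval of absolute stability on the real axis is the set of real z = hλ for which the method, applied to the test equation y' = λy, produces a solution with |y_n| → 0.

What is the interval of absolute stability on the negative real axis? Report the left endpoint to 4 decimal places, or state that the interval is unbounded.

On y'=λy, z=hλ:
  y_{n+1} = y_n + z·[9/11·y_n + 2/11·y_{n+1}] ⇒ (1 − 2/11z)y_{n+1} = (1 + 9/11z)y_n
  ⇒ R(z) = (1 + 9/11z)/(1 − 2/11z).

Solve |R(x)|<1 on ℝ⁻.
x=-1.4: |R|=0.1159
R=−1: 1+9/11x = −1+2/11x ⇒ -7/11x=2 ⇒ x=2/(-7/11)=-3.1429
Confirm numerically:
  x=-2.953: |R|=0.92139 <1
  x=-2.903: |R|=0.90010 <1
  x=-1.659: |R|=0.27455 <1
  x=-3.474: |R|=1.12915 >1
  x=-3.351: |R|=1.08231 >1
  x=-3.303: |R|=1.06367 >1
So |R|<1 on (-3.1429, 0).

(-3.1429, 0).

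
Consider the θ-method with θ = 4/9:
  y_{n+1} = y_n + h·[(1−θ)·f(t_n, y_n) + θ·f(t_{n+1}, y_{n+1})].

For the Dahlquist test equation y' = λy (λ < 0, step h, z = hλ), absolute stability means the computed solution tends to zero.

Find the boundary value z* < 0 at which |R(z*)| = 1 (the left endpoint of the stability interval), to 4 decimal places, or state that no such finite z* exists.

Test eqn y'=λy, z=hλ:
  y_{n+1} = y_n + z·[5/9·y_n + 4/9·y_{n+1}] ⇒ (1 − 4/9z)y_{n+1} = (1 + 5/9z)y_n
  so R(z) = (1 + 5/9z)/(1 − 4/9z).

Solve |R(x)|<1 on ℝ⁻.
x=-1.49: |R|=0.1036
R=−1: 1+5/9x = −1+4/9x ⇒ -1/9x=2 ⇒ x=2/(-1/9)=-18.0000
Confirm numerically:
  x=-16.927: |R|=0.98601 <1
  x=-16.598: |R|=0.98140 <1
  x=-14.652: |R|=0.95048 <1
  x=-13.060: |R|=0.91933 <1
  x=-18.538: |R|=1.00647 >1
  x=-18.398: |R|=1.00482 >1
Stable set (-18.0000, 0).

left endpoint -18.0000.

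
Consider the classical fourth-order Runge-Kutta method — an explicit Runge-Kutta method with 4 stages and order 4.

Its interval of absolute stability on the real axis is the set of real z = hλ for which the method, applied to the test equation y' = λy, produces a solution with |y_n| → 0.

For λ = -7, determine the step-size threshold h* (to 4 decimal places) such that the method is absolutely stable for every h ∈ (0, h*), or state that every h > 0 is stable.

Test eqn y'=λy, z=hλ:
  order 4, 4-stage ⇒ R(z)=1+z+z^2/2+z^3/6+z^4/24
  (e.g. R(-1.53)=0.27185, |R|=0.27185)

Find x<0 with |R(x)|<1.
x=-1.53: |R|=0.2718
|R(-1.67)|=0.2723 |R(-1.65)|=0.2714 |R(-1.25)|=0.3075
Bisect:
  x_lo=-3.5351 |R|=2.8577  x_hi=-0.1384 |R|=0.8707
  mid=-1.83678 |R|=0.29155 →hi
  mid=-2.68595 |R|=0.86027 →hi
  mid=-3.11054 |R|=1.61181 →lo
  mid=-2.89825 |R|=1.18409 →lo
  mid=-2.79210 |R|=1.01031 →lo
  mid=-2.73903 |R|=0.93246 →hi
  mid=-2.76556 |R|=0.97066 →hi
  mid=-2.77883 |R|=0.99030 →hi
  mid=-2.78547 |R|=1.00026 →lo
  mid=-2.78215 |R|=0.99527 →hi
  ...
  [-2.78547,-2.78526] ⇒ x*=-2.7853
Stable set (-2.7853, 0).

(-2.7853,0); λ=-7 ⇒ h* = 0.3979.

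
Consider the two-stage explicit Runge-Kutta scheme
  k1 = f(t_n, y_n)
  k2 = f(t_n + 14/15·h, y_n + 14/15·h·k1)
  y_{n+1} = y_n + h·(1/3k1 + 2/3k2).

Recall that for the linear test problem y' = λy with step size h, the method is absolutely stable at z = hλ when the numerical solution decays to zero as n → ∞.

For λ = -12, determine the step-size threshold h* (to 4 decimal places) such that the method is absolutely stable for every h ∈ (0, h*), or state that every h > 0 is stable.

On y'=λy, z=hλ:
  k1=λy_n ⇒ h·k1=z·y_n;  k2=λ(1+14/15z)y_n ⇒ h·k2=z(1+14/15z)y_n
  y_{n+1}/y_n = 1 + 1/3z + 2/3z(1+14/15z) = 1 + z + 28/45z²
  Hence R(z) = 1 + z + 28/45z².

Boundary: |R(x)|=1, x<0.
x=-0.71: |R|=0.6037
R=1: x+28/45x²=0 ⇒ x=−45/28=-1.6071; min R=1−1/(4·28/45)=0.5982>−1
Confirm numerically:
  x=-1.265: |R|=0.73070 <1
  x=-1.247: |R|=0.72056 <1
  x=-0.917: |R|=0.60622 <1
  x=-2.106: |R|=1.65370 >1
  x=-2.088: |R|=1.62473 >1
Stable set (-1.6071, 0).

(-1.6071,0); λ=-12 ⇒ h* = (45/28)/12 = 0.1339.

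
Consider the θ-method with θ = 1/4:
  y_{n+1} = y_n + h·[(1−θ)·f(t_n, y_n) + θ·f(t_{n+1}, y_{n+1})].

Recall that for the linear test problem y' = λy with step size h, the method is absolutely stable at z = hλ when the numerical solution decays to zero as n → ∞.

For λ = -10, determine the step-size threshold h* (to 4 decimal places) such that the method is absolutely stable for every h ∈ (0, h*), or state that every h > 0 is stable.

With y'=λy (z=hλ):
  y_{n+1} = y_n + z·[3/4·y_n + 1/4·y_{n+1}] ⇒ (1 − 1/4z)y_{n+1} = (1 + 3/4z)y_n
  so R(z) = (1 + 3/4z)/(1 − 1/4z).

Boundary: |R(x)|=1, x<0.
x=-1.56: |R|=0.1223
R=−1: 1+3/4x = −1+1/4x ⇒ -1/2x=2 ⇒ x=2/(-1/2)=-4.0000
Confirm numerically:
  x=-3.894: |R|=0.97314 <1
  x=-3.450: |R|=0.85235 <1
  x=-2.303: |R|=0.46153 <1
  x=-1.783: |R|=0.23327 <1
  x=-4.502: |R|=1.11809 >1
  x=-4.227: |R|=1.05518 >1
Interval (-4.0000, 0).

(-4.0000,0); λ=-10 ⇒ h* = (4)/10 = 0.4000.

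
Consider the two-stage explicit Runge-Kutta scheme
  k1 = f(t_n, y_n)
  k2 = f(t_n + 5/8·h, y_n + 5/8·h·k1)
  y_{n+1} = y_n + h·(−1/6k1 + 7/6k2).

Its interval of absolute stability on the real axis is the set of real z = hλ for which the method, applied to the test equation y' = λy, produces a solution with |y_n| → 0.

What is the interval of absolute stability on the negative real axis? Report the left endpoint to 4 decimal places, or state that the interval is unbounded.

z∈(-1.3714,0).

Test eqn y'=λy, z=hλ:
  k1=λy_n ⇒ h·k1=z·y_n;  k2=λ(1+5/8z)y_n ⇒ h·k2=z(1+5/8z)y_n
  y_{n+1}/y_n = 1 − 1/6z + 7/6z(1+5/8z) = 1 + z + 35/48z²
  so R(z) = 1 + z + 35/48z².

Solve |R(x)|<1 on ℝ⁻.
x=-0.42: |R|=0.7086
R=1: x+35/48x²=0 ⇒ x=−48/35=-1.3714; min R=1−1/(4·35/48)=0.6571>−1
Confirm numerically:
  x=-1.294: |R|=0.92694 <1
  x=-0.794: |R|=0.66569 <1
  x=-0.767: |R|=0.66196 <1
  x=-0.716: |R|=0.65781 <1
  x=-1.777: |R|=1.52551 >1
  x=-1.646: |R|=1.32954 >1
  x=-1.638: |R|=1.31839 >1
Stable set (-1.3714, 0).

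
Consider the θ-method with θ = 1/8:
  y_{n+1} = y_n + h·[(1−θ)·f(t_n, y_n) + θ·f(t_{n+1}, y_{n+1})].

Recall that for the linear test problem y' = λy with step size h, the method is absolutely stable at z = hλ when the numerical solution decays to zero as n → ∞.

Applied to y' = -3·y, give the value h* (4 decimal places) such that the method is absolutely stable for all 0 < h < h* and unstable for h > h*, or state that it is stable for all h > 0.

(-2.6667,0); λ=-3 ⇒ h* = (8/3)/3 = 0.8889.

Test eqn y'=λy, z=hλ:
  y_{n+1} = y_n + z·[7/8·y_n + 1/8·y_{n+1}] ⇒ (1 − 1/8z)y_{n+1} = (1 + 7/8z)y_n
  R(z) = (1 + 7/8z)/(1 − 1/8z).

Solve |R(x)|<1 on ℝ⁻.
x=-0.31: |R|=0.7016
R=−1: 1+7/8x = −1+1/8x ⇒ -3/4x=2 ⇒ x=2/(-3/4)=-2.6667
Confirm numerically:
  x=-2.565: |R|=0.94226 <1
  x=-1.362: |R|=0.16385 <1
  x=-1.291: |R|=0.11161 <1
  x=-2.981: |R|=1.17175 >1
  x=-2.937: |R|=1.14830 >1
  x=-2.827: |R|=1.08885 >1
Stable set (-2.6667, 0).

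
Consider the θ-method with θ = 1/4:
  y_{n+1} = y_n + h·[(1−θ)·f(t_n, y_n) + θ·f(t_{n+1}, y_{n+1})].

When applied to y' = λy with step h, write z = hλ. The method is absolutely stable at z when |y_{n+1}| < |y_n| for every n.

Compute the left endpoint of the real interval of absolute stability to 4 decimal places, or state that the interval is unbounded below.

z* = -4.0000.

Set f=λy, z=hλ:
  y_{n+1} = y_n + z·[3/4·y_n + 1/4·y_{n+1}] ⇒ (1 − 1/4z)y_{n+1} = (1 + 3/4z)y_n
  ⇒ R(z) = (1 + 3/4z)/(1 − 1/4z).

Solve |R(x)|<1 on ℝ⁻.
x=-1.06: |R|=0.1621
R=−1: 1+3/4x = −1+1/4x ⇒ -1/2x=2 ⇒ x=2/(-1/2)=-4.0000
Confirm numerically:
  x=-2.915: |R|=0.68619 <1
  x=-2.417: |R|=0.50662 <1
  x=-2.067: |R|=0.36278 <1
  x=-4.594: |R|=1.13824 >1
  x=-4.513: |R|=1.12052 >1
  x=-4.253: |R|=1.06131 >1
So |R|<1 on (-4.0000, 0).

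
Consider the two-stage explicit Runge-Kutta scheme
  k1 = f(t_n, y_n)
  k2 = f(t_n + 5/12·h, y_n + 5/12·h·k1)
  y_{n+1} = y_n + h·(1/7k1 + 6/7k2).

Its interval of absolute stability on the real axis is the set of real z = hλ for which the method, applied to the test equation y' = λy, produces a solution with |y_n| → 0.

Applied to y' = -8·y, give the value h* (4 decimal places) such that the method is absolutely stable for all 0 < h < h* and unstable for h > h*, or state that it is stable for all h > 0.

(-2.8000,0); λ=-8 ⇒ h* = (14/5)/8 = 0.3500.

Set f=λy, z=hλ:
  k1=λy_n ⇒ h·k1=z·y_n;  k2=λ(1+5/12z)y_n ⇒ h·k2=z(1+5/12z)y_n
  y_{n+1}/y_n = 1 + 1/7z + 6/7z(1+5/12z) = 1 + z + 5/14z²
  R(z) = 1 + z + 5/14z².

Need |R(x)|<1, x<0.
x=-1.2: |R|=0.3143
R=1: x+5/14x²=0 ⇒ x=−14/5=-2.8000; min R=1−1/(4·5/14)=0.3000>−1
Confirm numerically:
  x=-2.764: |R|=0.96446 <1
  x=-2.079: |R|=0.46466 <1
  x=-1.209: |R|=0.31303 <1
  x=-3.279: |R|=1.56094 >1
  x=-3.270: |R|=1.54889 >1
Interval (-2.8000, 0).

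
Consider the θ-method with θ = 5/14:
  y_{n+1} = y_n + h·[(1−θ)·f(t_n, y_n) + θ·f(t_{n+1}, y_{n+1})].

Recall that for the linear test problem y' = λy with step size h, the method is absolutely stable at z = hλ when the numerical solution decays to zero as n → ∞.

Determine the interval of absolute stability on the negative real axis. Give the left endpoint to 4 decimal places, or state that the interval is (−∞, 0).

(-7.0000, 0).

Test eqn y'=λy, z=hλ:
  y_{n+1} = y_n + z·[9/14·y_n + 5/14·y_{n+1}] ⇒ (1 − 5/14z)y_{n+1} = (1 + 9/14z)y_n
  R(z) = (1 + 9/14z)/(1 − 5/14z).

Find x<0 with |R(x)|<1.
x=-1.36: |R|=0.0846
R=−1: 1+9/14x = −1+5/14x ⇒ -2/7x=2 ⇒ x=2/(-2/7)=-7.0000
Confirm numerically:
  x=-5.771: |R|=0.88529 <1
  x=-5.264: |R|=0.82778 <1
  x=-4.695: |R|=0.75397 <1
  x=-7.534: |R|=1.04134 >1
  x=-7.315: |R|=1.02491 >1
  x=-7.209: |R|=1.01670 >1
Interval (-7.0000, 0).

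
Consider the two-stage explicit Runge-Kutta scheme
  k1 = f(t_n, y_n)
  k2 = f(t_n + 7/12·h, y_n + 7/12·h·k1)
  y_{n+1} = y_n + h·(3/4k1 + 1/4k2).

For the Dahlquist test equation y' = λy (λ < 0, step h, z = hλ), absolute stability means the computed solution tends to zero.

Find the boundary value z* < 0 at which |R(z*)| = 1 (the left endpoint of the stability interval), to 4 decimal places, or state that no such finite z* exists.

z* = -6.8571.

On y'=λy, z=hλ:
  k1=λy_n ⇒ h·k1=z·y_n;  k2=λ(1+7/12z)y_n ⇒ h·k2=z(1+7/12z)y_n
  y_{n+1}/y_n = 1 + 3/4z + 1/4z(1+7/12z) = 1 + z + 7/48z²
  so R(z) = 1 + z + 7/48z².

Boundary: |R(x)|=1, x<0.
x=-0.97: |R|=0.1672
R=1: x+7/48x²=0 ⇒ x=−48/7=-6.8571; min R=1−1/(4·7/48)=-0.7143>−1
Confirm numerically:
  x=-6.575: |R|=0.72947 <1
  x=-5.413: |R|=0.14000 <1
  x=-4.150: |R|=0.63839 <1
  x=-7.276: |R|=1.44444 >1
  x=-7.112: |R|=1.26433 >1
  x=-7.077: |R|=1.22691 >1
Interval (-6.8571, 0).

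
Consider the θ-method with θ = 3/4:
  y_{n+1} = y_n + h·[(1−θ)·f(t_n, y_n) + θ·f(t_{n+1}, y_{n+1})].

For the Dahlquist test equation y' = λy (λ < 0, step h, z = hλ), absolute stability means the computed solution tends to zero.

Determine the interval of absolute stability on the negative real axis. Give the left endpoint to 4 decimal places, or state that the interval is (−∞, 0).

On y'=λy, z=hλ:
  y_{n+1} = y_n + z·[1/4·y_n + 3/4·y_{n+1}] ⇒ (1 − 3/4z)y_{n+1} = (1 + 1/4z)y_n
  R(z) = (1 + 1/4z)/(1 − 3/4z).

Boundary: |R(x)|=1, x<0.
x=-1.71: |R|=0.2508
x=-2: |R|=0.2000
x=-10: |R|=0.1765
x=-100: |R|=0.3158
θ=3/4≥1/2 ⇒ |1+1/4x|<|1−3/4x| ∀x<0 ⇒ unbounded interval.

interval (−∞, 0).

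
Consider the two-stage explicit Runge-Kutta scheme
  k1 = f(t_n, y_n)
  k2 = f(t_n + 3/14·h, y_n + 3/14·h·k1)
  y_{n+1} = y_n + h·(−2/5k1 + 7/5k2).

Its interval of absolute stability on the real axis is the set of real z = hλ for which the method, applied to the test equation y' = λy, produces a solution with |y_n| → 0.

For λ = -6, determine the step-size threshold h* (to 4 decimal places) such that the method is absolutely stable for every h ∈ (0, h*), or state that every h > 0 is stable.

(-3.3333,0); λ=-6 ⇒ h* = (10/3)/6 = 0.5556.

Test eqn y'=λy, z=hλ:
  k1=λy_n ⇒ h·k1=z·y_n;  k2=λ(1+3/14z)y_n ⇒ h·k2=z(1+3/14z)y_n
  y_{n+1}/y_n = 1 − 2/5z + 7/5z(1+3/14z) = 1 + z + 3/10z²
  so R(z) = 1 + z + 3/10z².

Find x<0 with |R(x)|<1.
x=-1.14: |R|=0.2499
R=1: x+3/10x²=0 ⇒ x=−10/3=-3.3333; min R=1−1/(4·3/10)=0.1667>−1
Confirm numerically:
  x=-2.991: |R|=0.69282 <1
  x=-2.816: |R|=0.56296 <1
  x=-2.496: |R|=0.37300 <1
  x=-3.782: |R|=1.50906 >1
  x=-3.621: |R|=1.31249 >1
So |R|<1 on (-3.3333, 0).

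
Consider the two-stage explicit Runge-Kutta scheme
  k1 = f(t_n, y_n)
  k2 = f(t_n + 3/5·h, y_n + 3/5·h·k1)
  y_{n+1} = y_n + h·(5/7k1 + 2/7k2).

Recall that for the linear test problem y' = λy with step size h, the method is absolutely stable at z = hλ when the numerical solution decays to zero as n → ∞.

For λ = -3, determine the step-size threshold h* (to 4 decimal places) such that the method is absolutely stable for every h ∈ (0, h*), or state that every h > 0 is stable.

Set f=λy, z=hλ:
  k1=λy_n ⇒ h·k1=z·y_n;  k2=λ(1+3/5z)y_n ⇒ h·k2=z(1+3/5z)y_n
  y_{n+1}/y_n = 1 + 5/7z + 2/7z(1+3/5z) = 1 + z + 6/35z²
  ⇒ R(z) = 1 + z + 6/35z².

Boundary: |R(x)|=1, x<0.
x=-0.89: |R|=0.2458
R=1: x+6/35x²=0 ⇒ x=−35/6=-5.8333; min R=1−1/(4·6/35)=-0.4583>−1
Confirm numerically:
  x=-4.805: |R|=0.15295 <1
  x=-3.933: |R|=0.28126 <1
  x=-3.478: |R|=0.40432 <1
  x=-6.269: |R|=1.46820 >1
  x=-6.095: |R|=1.27340 >1
  x=-5.957: |R|=1.12629 >1
Interval (-5.8333, 0).

(-5.8333,0); λ=-3 ⇒ h* = (35/6)/3 = 1.9444.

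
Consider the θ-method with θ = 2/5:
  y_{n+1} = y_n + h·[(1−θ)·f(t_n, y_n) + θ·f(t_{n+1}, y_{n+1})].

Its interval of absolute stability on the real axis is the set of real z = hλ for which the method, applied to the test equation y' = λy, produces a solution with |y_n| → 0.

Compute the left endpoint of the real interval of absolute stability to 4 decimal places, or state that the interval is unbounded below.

left endpoint -10.0000.

With y'=λy (z=hλ):
  y_{n+1} = y_n + z·[3/5·y_n + 2/5·y_{n+1}] ⇒ (1 − 2/5z)y_{n+1} = (1 + 3/5z)y_n
  so R(z) = (1 + 3/5z)/(1 − 2/5z).

Solve |R(x)|<1 on ℝ⁻.
x=-1.43: |R|=0.0903
R=−1: 1+3/5x = −1+2/5x ⇒ -1/5x=2 ⇒ x=2/(-1/5)=-10.0000
Confirm numerically:
  x=-7.900: |R|=0.89904 <1
  x=-5.936: |R|=0.75913 <1
  x=-5.425: |R|=0.71136 <1
  x=-4.951: |R|=0.66119 <1
  x=-10.290: |R|=1.01134 >1
  x=-10.268: |R|=1.01049 >1
  x=-10.108: |R|=1.00428 >1
Interval (-10.0000, 0).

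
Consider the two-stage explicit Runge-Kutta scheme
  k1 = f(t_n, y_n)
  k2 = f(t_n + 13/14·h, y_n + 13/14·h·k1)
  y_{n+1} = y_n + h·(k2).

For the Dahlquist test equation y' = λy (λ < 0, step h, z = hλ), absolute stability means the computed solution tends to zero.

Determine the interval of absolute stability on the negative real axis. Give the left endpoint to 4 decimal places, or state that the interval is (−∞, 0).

On y'=λy, z=hλ:
  k1=λy_n ⇒ h·k1=z·y_n;  k2=λ(1+13/14z)y_n ⇒ h·k2=z(1+13/14z)y_n
  y_{n+1}/y_n = 1 + z(1+13/14z) = 1 + z + 13/14z²
  R(z) = 1 + z + 13/14z².

Boundary: |R(x)|=1, x<0.
x=-0.47: |R|=0.7351
R=1: x+13/14x²=0 ⇒ x=−14/13=-1.0769; min R=1−1/(4·13/14)=0.7308>−1
Confirm numerically:
  x=-0.903: |R|=0.85417 <1
  x=-0.877: |R|=0.83719 <1
  x=-0.673: |R|=0.74758 <1
  x=-1.619: |R|=1.81494 >1
  x=-1.122: |R|=1.04696 >1
So |R|<1 on (-1.0769, 0).

z∈(-1.0769,0).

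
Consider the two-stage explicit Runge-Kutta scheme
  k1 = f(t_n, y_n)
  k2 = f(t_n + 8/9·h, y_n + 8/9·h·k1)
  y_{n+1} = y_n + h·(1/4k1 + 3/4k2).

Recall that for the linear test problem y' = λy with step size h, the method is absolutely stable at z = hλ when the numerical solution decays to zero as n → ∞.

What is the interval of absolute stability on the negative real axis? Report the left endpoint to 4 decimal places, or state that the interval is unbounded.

With y'=λy (z=hλ):
  k1=λy_n ⇒ h·k1=z·y_n;  k2=λ(1+8/9z)y_n ⇒ h·k2=z(1+8/9z)y_n
  y_{n+1}/y_n = 1 + 1/4z + 3/4z(1+8/9z) = 1 + z + 2/3z²
  Hence R(z) = 1 + z + 2/3z².

Need |R(x)|<1, x<0.
x=-1.17: |R|=0.7426
R=1: x+2/3x²=0 ⇒ x=−3/2=-1.5000; min R=1−1/(4·2/3)=0.6250>−1
Confirm numerically:
  x=-1.390: |R|=0.89807 <1
  x=-0.863: |R|=0.63351 <1
  x=-0.799: |R|=0.62660 <1
  x=-0.724: |R|=0.62545 <1
  x=-2.025: |R|=1.70875 >1
  x=-1.873: |R|=1.46575 >1
Interval (-1.5000, 0).

z∈(-1.5000,0).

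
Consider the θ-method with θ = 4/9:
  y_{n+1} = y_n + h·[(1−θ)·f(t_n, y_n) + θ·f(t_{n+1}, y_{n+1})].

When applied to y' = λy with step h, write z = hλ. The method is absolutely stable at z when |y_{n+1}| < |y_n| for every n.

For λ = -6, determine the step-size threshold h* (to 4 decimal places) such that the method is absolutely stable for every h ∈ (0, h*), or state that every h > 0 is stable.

(-18.0000,0); λ=-6 ⇒ h* = (18)/6 = 3.0000.

With y'=λy (z=hλ):
  y_{n+1} = y_n + z·[5/9·y_n + 4/9·y_{n+1}] ⇒ (1 − 4/9z)y_{n+1} = (1 + 5/9z)y_n
  R(z) = (1 + 5/9z)/(1 − 4/9z).

Find x<0 with |R(x)|<1.
x=-0.68: |R|=0.4778
R=−1: 1+5/9x = −1+4/9x ⇒ -1/9x=2 ⇒ x=2/(-1/9)=-18.0000
Confirm numerically:
  x=-11.287: |R|=0.87602 <1
  x=-11.249: |R|=0.87497 <1
  x=-8.993: |R|=0.79972 <1
  x=-18.396: |R|=1.00480 >1
  x=-18.063: |R|=1.00078 >1
Stable set (-18.0000, 0).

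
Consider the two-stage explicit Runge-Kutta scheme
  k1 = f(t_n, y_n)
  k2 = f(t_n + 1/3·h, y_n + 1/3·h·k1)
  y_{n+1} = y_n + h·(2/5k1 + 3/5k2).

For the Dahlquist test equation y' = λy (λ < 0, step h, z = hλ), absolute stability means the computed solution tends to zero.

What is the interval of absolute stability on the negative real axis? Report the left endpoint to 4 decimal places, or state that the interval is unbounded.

With y'=λy (z=hλ):
  k1=λy_n ⇒ h·k1=z·y_n;  k2=λ(1+1/3z)y_n ⇒ h·k2=z(1+1/3z)y_n
  y_{n+1}/y_n = 1 + 2/5z + 3/5z(1+1/3z) = 1 + z + 1/5z²
  R(z) = 1 + z + 1/5z².

Boundary: |R(x)|=1, x<0.
x=-1.19: |R|=0.0932
R=1: x+1/5x²=0 ⇒ x=−5=-5.0000; min R=1−1/(4·1/5)=-0.2500>−1
Confirm numerically:
  x=-4.106: |R|=0.26585 <1
  x=-4.042: |R|=0.22555 <1
  x=-3.515: |R|=0.04395 <1
  x=-5.538: |R|=1.59589 >1
  x=-5.304: |R|=1.32248 >1
Interval (-5.0000, 0).

(-5.0000, 0).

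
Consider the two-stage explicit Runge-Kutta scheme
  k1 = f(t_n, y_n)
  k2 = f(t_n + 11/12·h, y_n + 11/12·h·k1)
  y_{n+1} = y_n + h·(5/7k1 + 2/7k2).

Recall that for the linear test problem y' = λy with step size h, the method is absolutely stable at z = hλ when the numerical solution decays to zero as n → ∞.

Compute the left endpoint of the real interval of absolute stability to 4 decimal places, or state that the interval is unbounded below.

left endpoint -3.8182.

With y'=λy (z=hλ):
  k1=λy_n ⇒ h·k1=z·y_n;  k2=λ(1+11/12z)y_n ⇒ h·k2=z(1+11/12z)y_n
  y_{n+1}/y_n = 1 + 5/7z + 2/7z(1+11/12z) = 1 + z + 11/42z²
  Hence R(z) = 1 + z + 11/42z².

Boundary: |R(x)|=1, x<0.
x=-0.58: |R|=0.5081
R=1: x+11/42x²=0 ⇒ x=−42/11=-3.8182; min R=1−1/(4·11/42)=0.0455>−1
Confirm numerically:
  x=-2.953: |R|=0.33086 <1
  x=-2.851: |R|=0.27781 <1
  x=-2.839: |R|=0.27193 <1
  x=-4.335: |R|=1.58677 >1
  x=-4.278: |R|=1.51519 >1
So |R|<1 on (-3.8182, 0).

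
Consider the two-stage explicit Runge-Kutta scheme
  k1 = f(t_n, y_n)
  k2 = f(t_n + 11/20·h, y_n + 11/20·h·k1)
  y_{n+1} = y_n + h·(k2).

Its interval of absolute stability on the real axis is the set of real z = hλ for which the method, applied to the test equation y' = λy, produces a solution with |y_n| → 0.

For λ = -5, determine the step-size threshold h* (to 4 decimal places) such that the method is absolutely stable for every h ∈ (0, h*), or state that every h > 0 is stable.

(-1.8182,0); λ=-5 ⇒ h* = (20/11)/5 = 0.3636.

With y'=λy (z=hλ):
  k1=λy_n ⇒ h·k1=z·y_n;  k2=λ(1+11/20z)y_n ⇒ h·k2=z(1+11/20z)y_n
  y_{n+1}/y_n = 1 + z(1+11/20z) = 1 + z + 11/20z²
  ⇒ R(z) = 1 + z + 11/20z².

Need |R(x)|<1, x<0.
x=-0.47: |R|=0.6515
R=1: x+11/20x²=0 ⇒ x=−20/11=-1.8182; min R=1−1/(4·11/20)=0.5455>−1
Confirm numerically:
  x=-1.397: |R|=0.67638 <1
  x=-1.312: |R|=0.63474 <1
  x=-1.114: |R|=0.56855 <1
  x=-2.301: |R|=1.61103 >1
  x=-1.908: |R|=1.09426 >1
  x=-1.889: |R|=1.07358 >1
Interval (-1.8182, 0).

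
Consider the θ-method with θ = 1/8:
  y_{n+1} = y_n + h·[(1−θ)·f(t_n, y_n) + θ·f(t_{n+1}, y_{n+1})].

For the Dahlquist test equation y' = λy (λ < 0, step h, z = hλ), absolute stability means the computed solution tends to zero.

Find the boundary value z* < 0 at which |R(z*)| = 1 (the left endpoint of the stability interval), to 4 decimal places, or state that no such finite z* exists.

Set f=λy, z=hλ:
  y_{n+1} = y_n + z·[7/8·y_n + 1/8·y_{n+1}] ⇒ (1 − 1/8z)y_{n+1} = (1 + 7/8z)y_n
  so R(z) = (1 + 7/8z)/(1 − 1/8z).

Find x<0 with |R(x)|<1.
x=-0.44: |R|=0.5829
R=−1: 1+7/8x = −1+1/8x ⇒ -3/4x=2 ⇒ x=2/(-3/4)=-2.6667
Confirm numerically:
  x=-1.934: |R|=0.55748 <1
  x=-1.911: |R|=0.54253 <1
  x=-1.589: |R|=0.32569 <1
  x=-1.494: |R|=0.25890 <1
  x=-3.260: |R|=1.31616 >1
  x=-3.034: |R|=1.19975 >1
So |R|<1 on (-2.6667, 0).

left endpoint -2.6667.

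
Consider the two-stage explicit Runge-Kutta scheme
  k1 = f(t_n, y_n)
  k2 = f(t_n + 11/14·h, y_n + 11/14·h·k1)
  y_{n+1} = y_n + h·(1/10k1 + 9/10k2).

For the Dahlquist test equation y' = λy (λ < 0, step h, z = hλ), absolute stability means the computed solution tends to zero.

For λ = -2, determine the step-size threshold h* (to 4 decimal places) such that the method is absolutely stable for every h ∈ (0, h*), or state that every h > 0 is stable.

(-1.4141,0); λ=-2 ⇒ h* = (140/99)/2 = 0.7071.

Set f=λy, z=hλ:
  k1=λy_n ⇒ h·k1=z·y_n;  k2=λ(1+11/14z)y_n ⇒ h·k2=z(1+11/14z)y_n
  y_{n+1}/y_n = 1 + 1/10z + 9/10z(1+11/14z) = 1 + z + 99/140z²
  Hence R(z) = 1 + z + 99/140z².

Find x<0 with |R(x)|<1.
x=-0.43: |R|=0.7008
R=1: x+99/140x²=0 ⇒ x=−140/99=-1.4141; min R=1−1/(4·99/140)=0.6465>−1
Confirm numerically:
  x=-1.202: |R|=0.81968 <1
  x=-1.153: |R|=0.78708 <1
  x=-0.857: |R|=0.66236 <1
  x=-0.737: |R|=0.64710 <1
  x=-1.775: |R|=1.45294 >1
  x=-1.560: |R|=1.16090 >1
  x=-1.446: |R|=1.03258 >1
Interval (-1.4141, 0).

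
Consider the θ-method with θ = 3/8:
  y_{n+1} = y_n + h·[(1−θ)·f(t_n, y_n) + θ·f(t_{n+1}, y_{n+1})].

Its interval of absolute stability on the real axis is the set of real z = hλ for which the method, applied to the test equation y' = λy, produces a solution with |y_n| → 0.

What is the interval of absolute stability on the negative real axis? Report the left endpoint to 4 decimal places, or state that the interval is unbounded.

z∈(-8.0000,0).

With y'=λy (z=hλ):
  y_{n+1} = y_n + z·[5/8·y_n + 3/8·y_{n+1}] ⇒ (1 − 3/8z)y_{n+1} = (1 + 5/8z)y_n
  ⇒ R(z) = (1 + 5/8z)/(1 − 3/8z).

Boundary: |R(x)|=1, x<0.
x=-1.12: |R|=0.2113
R=−1: 1+5/8x = −1+3/8x ⇒ -1/4x=2 ⇒ x=2/(-1/4)=-8.0000
Confirm numerically:
  x=-7.625: |R|=0.97571 <1
  x=-7.363: |R|=0.95766 <1
  x=-4.327: |R|=0.64987 <1
  x=-8.214: |R|=1.01311 >1
  x=-8.175: |R|=1.01076 >1
  x=-8.126: |R|=1.00778 >1
Stable set (-8.0000, 0).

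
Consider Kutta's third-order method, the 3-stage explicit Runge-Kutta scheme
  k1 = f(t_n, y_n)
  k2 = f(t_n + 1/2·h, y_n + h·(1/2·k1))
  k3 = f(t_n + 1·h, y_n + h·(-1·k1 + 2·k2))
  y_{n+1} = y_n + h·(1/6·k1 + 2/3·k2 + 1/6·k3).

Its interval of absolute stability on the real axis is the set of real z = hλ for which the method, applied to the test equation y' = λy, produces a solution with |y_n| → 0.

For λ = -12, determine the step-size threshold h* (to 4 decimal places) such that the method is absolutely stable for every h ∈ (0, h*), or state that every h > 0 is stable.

(-2.5127,0); λ=-12 ⇒ h* = 0.2094.

Set f=λy, z=hλ:
  order 3, 3-stage ⇒ R(z)=1+z+z^2/2+z^3/6
  (e.g. R(-1.55)=0.03060, |R|=0.03060)

Need |R(x)|<1, x<0.
x=-1.55: |R|=0.0306
|R(-2.33)|=0.7238 |R(-2.03)|=0.3638 |R(-1.13)|=0.2680
Bisect:
  x_lo=-3.2894 |R|=2.8112  x_hi=-0.3898 |R|=0.6763
  mid=-1.83957 |R|=0.18508 →hi
  mid=-2.56447 |R|=1.08710 →lo
  mid=-2.20202 |R|=0.55713 →hi
  mid=-2.38325 |R|=0.79940 →hi
  mid=-2.47386 |R|=0.93720 →hi
  mid=-2.51917 |R|=1.01059 →lo
  mid=-2.49651 |R|=0.97351 →hi
  mid=-2.50784 |R|=0.99195 →hi
  mid=-2.51350 |R|=1.00125 →lo
  ...
  [-2.51279,-2.51262] ⇒ x*=-2.5127
So |R|<1 on (-2.5127, 0).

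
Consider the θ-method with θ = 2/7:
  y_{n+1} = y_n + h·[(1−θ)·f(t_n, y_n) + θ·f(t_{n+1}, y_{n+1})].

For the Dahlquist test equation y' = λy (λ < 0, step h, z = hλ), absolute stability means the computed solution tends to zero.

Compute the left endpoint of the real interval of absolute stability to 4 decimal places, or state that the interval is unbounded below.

With y'=λy (z=hλ):
  y_{n+1} = y_n + z·[5/7·y_n + 2/7·y_{n+1}] ⇒ (1 − 2/7z)y_{n+1} = (1 + 5/7z)y_n
  ⇒ R(z) = (1 + 5/7z)/(1 − 2/7z).

Need |R(x)|<1, x<0.
x=-1.56: |R|=0.0791
R=−1: 1+5/7x = −1+2/7x ⇒ -3/7x=2 ⇒ x=2/(-3/7)=-4.6667
Confirm numerically:
  x=-4.586: |R|=0.98504 <1
  x=-3.304: |R|=0.69959 <1
  x=-3.251: |R|=0.68545 <1
  x=-2.034: |R|=0.28641 <1
  x=-5.128: |R|=1.08020 >1
  x=-4.890: |R|=1.03993 >1
So |R|<1 on (-4.6667, 0).

left endpoint -4.6667.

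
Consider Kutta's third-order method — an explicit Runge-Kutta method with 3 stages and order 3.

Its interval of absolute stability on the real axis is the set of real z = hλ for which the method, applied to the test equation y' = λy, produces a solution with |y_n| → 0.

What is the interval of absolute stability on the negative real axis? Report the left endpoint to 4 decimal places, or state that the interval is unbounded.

(-2.5127, 0).

Test eqn y'=λy, z=hλ:
  order 3, 3-stage ⇒ R(z)=1+z+z^2/2+z^3/6
  (e.g. R(-1.16)=0.25265, |R|=0.25265)

Solve |R(x)|<1 on ℝ⁻.
x=-1.16: |R|=0.2527
|R(-2.38)|=0.7947 |R(-1.74)|=0.1042 |R(-0.55)|=0.5735
Bisect:
  x_lo=-3.2711 |R|=2.7547  x_hi=-0.2939 |R|=0.7451
  mid=-1.78251 |R|=0.13778 →hi
  mid=-2.52682 |R|=1.02330 →lo
  mid=-2.15467 |R|=0.50058 →hi
  mid=-2.34075 |R|=0.73873 →hi
  mid=-2.43378 |R|=0.87481 →hi
  mid=-2.48030 |R|=0.94745 →hi
  mid=-2.50356 |R|=0.98497 →hi
  mid=-2.51519 |R|=1.00403 →lo
  mid=-2.50938 |R|=0.99447 →hi
  mid=-2.51229 |R|=0.99925 →hi
  ...
  [-2.51283,-2.51265] ⇒ x*=-2.5127
Stable set (-2.5127, 0).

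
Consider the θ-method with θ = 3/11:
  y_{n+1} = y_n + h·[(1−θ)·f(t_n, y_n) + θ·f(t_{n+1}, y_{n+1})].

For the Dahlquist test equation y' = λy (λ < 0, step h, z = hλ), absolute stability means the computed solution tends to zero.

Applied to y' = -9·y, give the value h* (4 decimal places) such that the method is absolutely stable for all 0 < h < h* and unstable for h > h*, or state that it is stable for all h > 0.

Set f=λy, z=hλ:
  y_{n+1} = y_n + z·[8/11·y_n + 3/11·y_{n+1}] ⇒ (1 − 3/11z)y_{n+1} = (1 + 8/11z)y_n
  ⇒ R(z) = (1 + 8/11z)/(1 − 3/11z).

Need |R(x)|<1, x<0.
x=-0.33: |R|=0.6972
R=−1: 1+8/11x = −1+3/11x ⇒ -5/11x=2 ⇒ x=2/(-5/11)=-4.4000
Confirm numerically:
  x=-3.501: |R|=0.79096 <1
  x=-3.418: |R|=0.76898 <1
  x=-1.954: |R|=0.27470 <1
  x=-4.966: |R|=1.10927 >1
  x=-4.785: |R|=1.07592 >1
  x=-4.580: |R|=1.03638 >1
So |R|<1 on (-4.4000, 0).

(-4.4000,0); λ=-9 ⇒ h* = (22/5)/9 = 0.4889.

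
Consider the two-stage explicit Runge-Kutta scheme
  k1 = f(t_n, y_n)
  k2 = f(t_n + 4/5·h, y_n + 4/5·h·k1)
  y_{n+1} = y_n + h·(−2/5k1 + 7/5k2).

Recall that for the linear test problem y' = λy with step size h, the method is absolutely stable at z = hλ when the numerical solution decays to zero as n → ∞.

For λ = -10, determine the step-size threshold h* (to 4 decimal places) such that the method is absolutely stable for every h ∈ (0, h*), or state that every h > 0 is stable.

On y'=λy, z=hλ:
  k1=λy_n ⇒ h·k1=z·y_n;  k2=λ(1+4/5z)y_n ⇒ h·k2=z(1+4/5z)y_n
  y_{n+1}/y_n = 1 − 2/5z + 7/5z(1+4/5z) = 1 + z + 28/25z²
  ⇒ R(z) = 1 + z + 28/25z².

Solve |R(x)|<1 on ℝ⁻.
x=-0.86: |R|=0.9684
R=1: x+28/25x²=0 ⇒ x=−25/28=-0.8929; min R=1−1/(4·28/25)=0.7768>−1
Confirm numerically:
  x=-0.804: |R|=0.91999 <1
  x=-0.587: |R|=0.79892 <1
  x=-0.521: |R|=0.78301 <1
  x=-1.483: |R|=1.98020 >1
  x=-1.060: |R|=1.19843 >1
  x=-1.028: |R|=1.15560 >1
So |R|<1 on (-0.8929, 0).

(-0.8929,0); λ=-10 ⇒ h* = (25/28)/10 = 0.0893.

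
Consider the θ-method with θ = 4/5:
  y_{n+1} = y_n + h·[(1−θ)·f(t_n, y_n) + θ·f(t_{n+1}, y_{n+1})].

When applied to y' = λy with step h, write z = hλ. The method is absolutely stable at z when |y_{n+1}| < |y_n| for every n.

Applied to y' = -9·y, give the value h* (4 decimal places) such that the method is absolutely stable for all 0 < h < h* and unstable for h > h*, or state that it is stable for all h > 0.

unbounded; (−∞, 0). Any h>0 works for λ=-9.

On y'=λy, z=hλ:
  y_{n+1} = y_n + z·[1/5·y_n + 4/5·y_{n+1}] ⇒ (1 − 4/5z)y_{n+1} = (1 + 1/5z)y_n
  R(z) = (1 + 1/5z)/(1 − 4/5z).

Boundary: |R(x)|=1, x<0.
x=-0.63: |R|=0.5811
x=-2: |R|=0.2308
x=-10: |R|=0.1111
x=-100: |R|=0.2346
θ=4/5≥1/2 ⇒ |1+1/5x|<|1−4/5x| ∀x<0 ⇒ interval (−∞,0).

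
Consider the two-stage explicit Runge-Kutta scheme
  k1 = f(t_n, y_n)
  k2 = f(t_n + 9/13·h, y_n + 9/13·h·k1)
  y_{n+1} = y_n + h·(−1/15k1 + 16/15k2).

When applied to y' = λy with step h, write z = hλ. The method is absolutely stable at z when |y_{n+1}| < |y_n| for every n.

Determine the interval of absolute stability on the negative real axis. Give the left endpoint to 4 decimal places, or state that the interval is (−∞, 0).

(-1.3542, 0).

With y'=λy (z=hλ):
  k1=λy_n ⇒ h·k1=z·y_n;  k2=λ(1+9/13z)y_n ⇒ h·k2=z(1+9/13z)y_n
  y_{n+1}/y_n = 1 − 1/15z + 16/15z(1+9/13z) = 1 + z + 48/65z²
  ⇒ R(z) = 1 + z + 48/65z².

Boundary: |R(x)|=1, x<0.
x=-1.62: |R|=1.3180
R=1: x+48/65x²=0 ⇒ x=−65/48=-1.3542; min R=1−1/(4·48/65)=0.6615>−1
Confirm numerically:
  x=-1.249: |R|=0.90300 <1
  x=-1.237: |R|=0.89297 <1
  x=-0.773: |R|=0.66825 <1
  x=-1.860: |R|=1.69478 >1
  x=-1.575: |R|=1.25685 >1
  x=-1.564: |R|=1.24235 >1
Stable set (-1.3542, 0).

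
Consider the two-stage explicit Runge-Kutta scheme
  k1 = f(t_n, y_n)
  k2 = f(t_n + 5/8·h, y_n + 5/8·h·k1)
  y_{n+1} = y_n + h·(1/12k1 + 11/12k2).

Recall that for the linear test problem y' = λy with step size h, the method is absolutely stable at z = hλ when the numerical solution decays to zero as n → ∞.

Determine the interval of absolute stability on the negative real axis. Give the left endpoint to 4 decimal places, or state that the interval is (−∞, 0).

z∈(-1.7455,0).

Set f=λy, z=hλ:
  k1=λy_n ⇒ h·k1=z·y_n;  k2=λ(1+5/8z)y_n ⇒ h·k2=z(1+5/8z)y_n
  y_{n+1}/y_n = 1 + 1/12z + 11/12z(1+5/8z) = 1 + z + 55/96z²
  R(z) = 1 + z + 55/96z².

Find x<0 with |R(x)|<1.
x=-0.98: |R|=0.5702
R=1: x+55/96x²=0 ⇒ x=−96/55=-1.7455; min R=1−1/(4·55/96)=0.5636>−1
Confirm numerically:
  x=-1.538: |R|=0.81720 <1
  x=-1.218: |R|=0.63194 <1
  x=-1.046: |R|=0.58084 <1
  x=-2.032: |R|=1.33359 >1
  x=-2.025: |R|=1.32432 >1
So |R|<1 on (-1.7455, 0).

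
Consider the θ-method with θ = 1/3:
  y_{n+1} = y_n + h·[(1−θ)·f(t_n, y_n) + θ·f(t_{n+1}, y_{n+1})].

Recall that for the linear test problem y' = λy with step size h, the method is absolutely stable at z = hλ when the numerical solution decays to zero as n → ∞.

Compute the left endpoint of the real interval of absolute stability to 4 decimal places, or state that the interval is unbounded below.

left endpoint -6.0000.

On y'=λy, z=hλ:
  y_{n+1} = y_n + z·[2/3·y_n + 1/3·y_{n+1}] ⇒ (1 − 1/3z)y_{n+1} = (1 + 2/3z)y_n
  ⇒ R(z) = (1 + 2/3z)/(1 − 1/3z).

Solve |R(x)|<1 on ℝ⁻.
x=-0.86: |R|=0.3316
R=−1: 1+2/3x = −1+1/3x ⇒ -1/3x=2 ⇒ x=2/(-1/3)=-6.0000
Confirm numerically:
  x=-5.681: |R|=0.96325 <1
  x=-3.901: |R|=0.69584 <1
  x=-3.769: |R|=0.67041 <1
  x=-6.532: |R|=1.05581 >1
  x=-6.377: |R|=1.04020 >1
  x=-6.215: |R|=1.02333 >1
Interval (-6.0000, 0).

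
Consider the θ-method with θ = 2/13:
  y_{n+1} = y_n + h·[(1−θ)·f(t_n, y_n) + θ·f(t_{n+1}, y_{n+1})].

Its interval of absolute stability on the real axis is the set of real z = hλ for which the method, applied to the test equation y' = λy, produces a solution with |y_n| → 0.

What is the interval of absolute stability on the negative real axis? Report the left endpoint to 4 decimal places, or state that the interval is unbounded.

With y'=λy (z=hλ):
  y_{n+1} = y_n + z·[11/13·y_n + 2/13·y_{n+1}] ⇒ (1 − 2/13z)y_{n+1} = (1 + 11/13z)y_n
  ⇒ R(z) = (1 + 11/13z)/(1 − 2/13z).

Boundary: |R(x)|=1, x<0.
x=-1.02: |R|=0.1184
R=−1: 1+11/13x = −1+2/13x ⇒ -9/13x=2 ⇒ x=2/(-9/13)=-2.8889
Confirm numerically:
  x=-2.358: |R|=0.73030 <1
  x=-1.870: |R|=0.45221 <1
  x=-1.689: |R|=0.34064 <1
  x=-1.640: |R|=0.30958 <1
  x=-3.130: |R|=1.11267 >1
  x=-3.102: |R|=1.09988 >1
  x=-3.069: |R|=1.08470 >1
Interval (-2.8889, 0).

z∈(-2.8889,0).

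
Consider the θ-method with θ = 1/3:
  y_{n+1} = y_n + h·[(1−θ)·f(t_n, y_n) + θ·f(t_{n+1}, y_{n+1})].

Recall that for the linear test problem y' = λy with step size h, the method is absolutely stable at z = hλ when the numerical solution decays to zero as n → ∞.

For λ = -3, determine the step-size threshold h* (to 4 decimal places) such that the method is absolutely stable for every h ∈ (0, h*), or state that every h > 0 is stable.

Test eqn y'=λy, z=hλ:
  y_{n+1} = y_n + z·[2/3·y_n + 1/3·y_{n+1}] ⇒ (1 − 1/3z)y_{n+1} = (1 + 2/3z)y_n
  Hence R(z) = (1 + 2/3z)/(1 − 1/3z).

Find x<0 with |R(x)|<1.
x=-1.02: |R|=0.2388
R=−1: 1+2/3x = −1+1/3x ⇒ -1/3x=2 ⇒ x=2/(-1/3)=-6.0000
Confirm numerically:
  x=-5.816: |R|=0.97913 <1
  x=-5.425: |R|=0.93175 <1
  x=-2.621: |R|=0.39886 <1
  x=-2.493: |R|=0.36155 <1
  x=-6.567: |R|=1.05927 >1
  x=-6.414: |R|=1.04398 >1
  x=-6.074: |R|=1.00816 >1
Stable set (-6.0000, 0).

(-6.0000,0); λ=-3 ⇒ h* = (6)/3 = 2.0000.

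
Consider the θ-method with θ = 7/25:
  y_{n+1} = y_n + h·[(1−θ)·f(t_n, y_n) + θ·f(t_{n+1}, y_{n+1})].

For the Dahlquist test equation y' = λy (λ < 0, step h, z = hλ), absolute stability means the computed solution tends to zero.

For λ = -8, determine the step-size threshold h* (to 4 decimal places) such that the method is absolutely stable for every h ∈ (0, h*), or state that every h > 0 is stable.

Test eqn y'=λy, z=hλ:
  y_{n+1} = y_n + z·[18/25·y_n + 7/25·y_{n+1}] ⇒ (1 − 7/25z)y_{n+1} = (1 + 18/25z)y_n
  ⇒ R(z) = (1 + 18/25z)/(1 − 7/25z).

Need |R(x)|<1, x<0.
x=-0.56: |R|=0.5159
R=−1: 1+18/25x = −1+7/25x ⇒ -11/25x=2 ⇒ x=2/(-11/25)=-4.5455
Confirm numerically:
  x=-4.505: |R|=0.99213 <1
  x=-4.073: |R|=0.90288 <1
  x=-3.952: |R|=0.87604 <1
  x=-5.114: |R|=1.10287 >1
  x=-4.789: |R|=1.04578 >1
  x=-4.643: |R|=1.01866 >1
So |R|<1 on (-4.5455, 0).

(-4.5455,0); λ=-8 ⇒ h* = (50/11)/8 = 0.5682.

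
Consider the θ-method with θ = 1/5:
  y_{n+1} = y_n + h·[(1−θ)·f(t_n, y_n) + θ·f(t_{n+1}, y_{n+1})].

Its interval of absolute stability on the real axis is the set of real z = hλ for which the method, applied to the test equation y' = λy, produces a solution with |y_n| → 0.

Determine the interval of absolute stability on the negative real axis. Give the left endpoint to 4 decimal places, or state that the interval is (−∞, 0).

z∈(-3.3333,0).

On y'=λy, z=hλ:
  y_{n+1} = y_n + z·[4/5·y_n + 1/5·y_{n+1}] ⇒ (1 − 1/5z)y_{n+1} = (1 + 4/5z)y_n
  R(z) = (1 + 4/5z)/(1 − 1/5z).

Need |R(x)|<1, x<0.
x=-1.37: |R|=0.0754
R=−1: 1+4/5x = −1+1/5x ⇒ -3/5x=2 ⇒ x=2/(-3/5)=-3.3333
Confirm numerically:
  x=-2.376: |R|=0.61063 <1
  x=-2.318: |R|=0.58377 <1
  x=-2.257: |R|=0.55505 <1
  x=-1.765: |R|=0.30451 <1
  x=-3.492: |R|=1.05605 >1
  x=-3.407: |R|=1.02629 >1
Stable set (-3.3333, 0).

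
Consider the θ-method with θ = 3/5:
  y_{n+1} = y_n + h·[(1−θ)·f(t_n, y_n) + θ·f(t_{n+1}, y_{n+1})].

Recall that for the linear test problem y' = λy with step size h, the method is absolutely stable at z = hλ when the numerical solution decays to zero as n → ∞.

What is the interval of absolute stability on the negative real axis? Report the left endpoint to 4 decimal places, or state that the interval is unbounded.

interval (−∞, 0).

Set f=λy, z=hλ:
  y_{n+1} = y_n + z·[2/5·y_n + 3/5·y_{n+1}] ⇒ (1 − 3/5z)y_{n+1} = (1 + 2/5z)y_n
  R(z) = (1 + 2/5z)/(1 − 3/5z).

Boundary: |R(x)|=1, x<0.
x=-1.14: |R|=0.3230
x=-2: |R|=0.0909
x=-10: |R|=0.4286
x=-100: |R|=0.6393
θ=3/5≥1/2 ⇒ |1+2/5x|<|1−3/5x| ∀x<0 ⇒ interval (−∞,0).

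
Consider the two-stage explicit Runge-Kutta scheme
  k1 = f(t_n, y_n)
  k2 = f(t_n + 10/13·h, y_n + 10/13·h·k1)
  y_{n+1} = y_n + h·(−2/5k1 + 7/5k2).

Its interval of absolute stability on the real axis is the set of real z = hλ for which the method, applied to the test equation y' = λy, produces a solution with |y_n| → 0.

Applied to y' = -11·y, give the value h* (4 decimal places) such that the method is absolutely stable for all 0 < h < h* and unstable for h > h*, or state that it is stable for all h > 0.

(-0.9286,0); λ=-11 ⇒ h* = (13/14)/11 = 0.0844.

With y'=λy (z=hλ):
  k1=λy_n ⇒ h·k1=z·y_n;  k2=λ(1+10/13z)y_n ⇒ h·k2=z(1+10/13z)y_n
  y_{n+1}/y_n = 1 − 2/5z + 7/5z(1+10/13z) = 1 + z + 14/13z²
  Hence R(z) = 1 + z + 14/13z².

Find x<0 with |R(x)|<1.
x=-0.67: |R|=0.8134
R=1: x+14/13x²=0 ⇒ x=−13/14=-0.9286; min R=1−1/(4·14/13)=0.7679>−1
Confirm numerically:
  x=-0.711: |R|=0.83341 <1
  x=-0.700: |R|=0.82769 <1
  x=-0.613: |R|=0.79167 <1
  x=-0.445: |R|=0.76826 <1
  x=-1.386: |R|=1.68276 >1
  x=-1.383: |R|=1.67682 >1
  x=-0.984: |R|=1.05874 >1
Stable set (-0.9286, 0).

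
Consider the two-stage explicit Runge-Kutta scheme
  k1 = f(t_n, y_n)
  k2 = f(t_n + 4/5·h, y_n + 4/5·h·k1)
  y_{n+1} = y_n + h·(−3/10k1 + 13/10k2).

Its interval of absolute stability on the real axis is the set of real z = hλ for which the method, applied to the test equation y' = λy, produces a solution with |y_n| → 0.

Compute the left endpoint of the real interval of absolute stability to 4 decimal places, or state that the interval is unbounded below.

left endpoint -0.9615.

Test eqn y'=λy, z=hλ:
  k1=λy_n ⇒ h·k1=z·y_n;  k2=λ(1+4/5z)y_n ⇒ h·k2=z(1+4/5z)y_n
  y_{n+1}/y_n = 1 − 3/10z + 13/10z(1+4/5z) = 1 + z + 26/25z²
  Hence R(z) = 1 + z + 26/25z².

Boundary: |R(x)|=1, x<0.
x=-0.51: |R|=0.7605
R=1: x+26/25x²=0 ⇒ x=−25/26=-0.9615; min R=1−1/(4·26/25)=0.7596>−1
Confirm numerically:
  x=-0.797: |R|=0.86362 <1
  x=-0.492: |R|=0.75975 <1
  x=-0.432: |R|=0.76209 <1
  x=-1.435: |R|=1.70659 >1
  x=-1.104: |R|=1.16357 >1
  x=-0.985: |R|=1.02403 >1
Interval (-0.9615, 0).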